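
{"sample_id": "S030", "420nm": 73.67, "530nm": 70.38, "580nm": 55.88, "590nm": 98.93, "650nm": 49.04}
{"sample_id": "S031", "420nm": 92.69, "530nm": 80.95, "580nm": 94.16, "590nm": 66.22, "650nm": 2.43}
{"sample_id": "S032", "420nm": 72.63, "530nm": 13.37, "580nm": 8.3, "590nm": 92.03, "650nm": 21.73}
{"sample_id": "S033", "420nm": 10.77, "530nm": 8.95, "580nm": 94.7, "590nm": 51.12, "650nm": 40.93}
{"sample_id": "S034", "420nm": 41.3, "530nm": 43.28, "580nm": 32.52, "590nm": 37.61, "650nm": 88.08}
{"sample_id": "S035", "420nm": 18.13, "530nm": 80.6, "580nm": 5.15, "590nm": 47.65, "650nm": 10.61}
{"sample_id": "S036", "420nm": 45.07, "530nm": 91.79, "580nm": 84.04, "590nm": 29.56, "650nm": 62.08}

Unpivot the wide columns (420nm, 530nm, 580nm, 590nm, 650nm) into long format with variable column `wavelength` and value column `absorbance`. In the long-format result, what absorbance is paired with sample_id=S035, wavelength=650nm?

10.61

Unpivoting turns each (sample_id, wide-column) pair into one long row.
The wide cell at row S035, column 650nm holds 10.61, so the long row (S035, 650nm) has absorbance=10.61.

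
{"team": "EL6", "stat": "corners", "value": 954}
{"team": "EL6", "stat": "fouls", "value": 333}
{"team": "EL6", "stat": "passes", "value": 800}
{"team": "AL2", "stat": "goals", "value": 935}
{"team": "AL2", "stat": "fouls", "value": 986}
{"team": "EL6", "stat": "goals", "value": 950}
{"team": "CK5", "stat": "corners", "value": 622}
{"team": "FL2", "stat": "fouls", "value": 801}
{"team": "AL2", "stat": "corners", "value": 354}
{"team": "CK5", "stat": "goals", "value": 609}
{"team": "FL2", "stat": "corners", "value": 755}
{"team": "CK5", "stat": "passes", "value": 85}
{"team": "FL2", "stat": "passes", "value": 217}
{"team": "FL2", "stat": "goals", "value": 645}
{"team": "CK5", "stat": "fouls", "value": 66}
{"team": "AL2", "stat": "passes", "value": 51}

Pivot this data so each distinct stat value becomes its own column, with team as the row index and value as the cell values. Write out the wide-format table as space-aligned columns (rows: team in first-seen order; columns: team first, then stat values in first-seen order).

team  corners  fouls  passes  goals
EL6   954      333    800     950  
AL2   354      986    51      935  
CK5   622      66     85      609  
FL2   755      801    217     645  

Columns: team plus the 4 distinct stat values (corners, fouls, passes, goals).
For example, row EL6 column corners takes value=954 from the long row (EL6, corners).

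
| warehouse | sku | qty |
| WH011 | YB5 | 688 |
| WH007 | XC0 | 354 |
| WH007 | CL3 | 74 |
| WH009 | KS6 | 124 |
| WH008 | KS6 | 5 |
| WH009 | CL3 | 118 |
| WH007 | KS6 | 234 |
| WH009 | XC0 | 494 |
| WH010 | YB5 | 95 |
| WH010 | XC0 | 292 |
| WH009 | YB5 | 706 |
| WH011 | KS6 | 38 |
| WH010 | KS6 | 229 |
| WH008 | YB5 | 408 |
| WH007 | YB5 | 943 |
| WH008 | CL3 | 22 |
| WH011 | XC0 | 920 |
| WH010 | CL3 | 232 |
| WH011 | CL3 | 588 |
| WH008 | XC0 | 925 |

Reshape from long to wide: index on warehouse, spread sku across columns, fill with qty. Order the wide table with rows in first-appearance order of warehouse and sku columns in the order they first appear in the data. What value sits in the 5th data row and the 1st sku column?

With rows in first-appearance order of warehouse, row 5 is warehouse=WH010. sku columns in first-appearance order: YB5, XC0, CL3, KS6; column 1 is YB5.
Long rows with warehouse=WH010, sku=YB5: qty = 95.

95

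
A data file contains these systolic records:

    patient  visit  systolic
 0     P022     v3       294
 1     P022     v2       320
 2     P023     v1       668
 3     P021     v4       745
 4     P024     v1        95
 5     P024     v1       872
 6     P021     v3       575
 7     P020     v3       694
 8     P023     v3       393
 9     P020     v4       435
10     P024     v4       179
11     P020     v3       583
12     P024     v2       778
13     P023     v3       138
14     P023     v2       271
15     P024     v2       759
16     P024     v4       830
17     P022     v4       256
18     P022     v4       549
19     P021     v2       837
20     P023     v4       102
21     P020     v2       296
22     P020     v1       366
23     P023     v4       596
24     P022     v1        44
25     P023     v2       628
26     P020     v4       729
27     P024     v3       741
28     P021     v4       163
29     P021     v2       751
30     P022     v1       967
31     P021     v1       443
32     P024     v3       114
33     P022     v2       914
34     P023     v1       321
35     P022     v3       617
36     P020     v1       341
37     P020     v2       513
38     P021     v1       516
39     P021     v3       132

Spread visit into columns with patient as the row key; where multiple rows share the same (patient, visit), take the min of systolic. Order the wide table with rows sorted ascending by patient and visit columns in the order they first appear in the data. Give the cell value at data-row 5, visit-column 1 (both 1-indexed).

114

With rows sorted ascending by patient, row 5 is patient=P024. visit columns in first-appearance order: v3, v2, v1, v4; column 1 is v3.
Long rows with patient=P024, visit=v3: min(741, 114) = 114.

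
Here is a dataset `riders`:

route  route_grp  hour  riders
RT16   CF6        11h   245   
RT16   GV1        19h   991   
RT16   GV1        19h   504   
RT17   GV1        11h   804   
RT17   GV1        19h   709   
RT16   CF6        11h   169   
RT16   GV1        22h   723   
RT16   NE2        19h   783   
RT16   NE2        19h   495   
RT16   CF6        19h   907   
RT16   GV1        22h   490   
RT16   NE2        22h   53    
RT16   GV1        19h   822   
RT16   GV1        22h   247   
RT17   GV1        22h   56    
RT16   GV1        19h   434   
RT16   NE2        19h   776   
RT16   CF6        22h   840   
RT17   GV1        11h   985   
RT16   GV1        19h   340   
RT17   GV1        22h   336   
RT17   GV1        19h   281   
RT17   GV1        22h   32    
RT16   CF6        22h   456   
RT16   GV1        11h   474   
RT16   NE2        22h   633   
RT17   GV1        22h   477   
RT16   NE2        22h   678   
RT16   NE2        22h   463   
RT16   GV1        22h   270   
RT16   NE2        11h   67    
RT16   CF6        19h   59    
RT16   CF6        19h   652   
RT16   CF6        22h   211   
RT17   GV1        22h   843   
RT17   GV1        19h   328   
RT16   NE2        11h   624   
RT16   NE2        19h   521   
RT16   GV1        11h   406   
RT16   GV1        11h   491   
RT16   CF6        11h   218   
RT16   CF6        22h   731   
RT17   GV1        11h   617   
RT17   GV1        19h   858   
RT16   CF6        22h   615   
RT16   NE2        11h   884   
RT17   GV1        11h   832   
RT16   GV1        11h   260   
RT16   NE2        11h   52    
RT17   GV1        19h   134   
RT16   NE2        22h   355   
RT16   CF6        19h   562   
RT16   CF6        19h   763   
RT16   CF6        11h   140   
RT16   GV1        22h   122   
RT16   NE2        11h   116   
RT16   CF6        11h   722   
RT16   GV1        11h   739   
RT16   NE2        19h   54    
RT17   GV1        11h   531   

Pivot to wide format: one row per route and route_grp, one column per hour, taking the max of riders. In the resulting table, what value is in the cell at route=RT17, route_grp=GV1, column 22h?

843

Rows with route=RT17, route_grp=GV1 and hour=22h: riders values are 56, 336, 32, 477, 843.
max(56, 336, 32, 477, 843) = 843.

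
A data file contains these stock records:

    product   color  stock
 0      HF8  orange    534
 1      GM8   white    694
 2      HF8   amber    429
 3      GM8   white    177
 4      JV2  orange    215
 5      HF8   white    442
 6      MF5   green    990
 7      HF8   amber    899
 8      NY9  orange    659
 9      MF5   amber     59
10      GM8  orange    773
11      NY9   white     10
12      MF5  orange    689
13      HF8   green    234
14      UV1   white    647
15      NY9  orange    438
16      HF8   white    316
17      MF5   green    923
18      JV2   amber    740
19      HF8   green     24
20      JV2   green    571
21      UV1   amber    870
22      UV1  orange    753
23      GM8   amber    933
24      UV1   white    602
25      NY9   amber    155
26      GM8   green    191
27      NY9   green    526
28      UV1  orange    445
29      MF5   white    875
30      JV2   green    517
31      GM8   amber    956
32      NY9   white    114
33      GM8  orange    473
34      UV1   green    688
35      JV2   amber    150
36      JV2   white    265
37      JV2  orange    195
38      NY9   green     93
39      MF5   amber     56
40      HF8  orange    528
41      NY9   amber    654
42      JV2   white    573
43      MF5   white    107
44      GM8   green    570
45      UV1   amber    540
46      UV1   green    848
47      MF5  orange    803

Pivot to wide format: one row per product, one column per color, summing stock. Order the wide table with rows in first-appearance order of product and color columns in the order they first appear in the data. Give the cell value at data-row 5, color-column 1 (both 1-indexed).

1097

With rows in first-appearance order of product, row 5 is product=NY9. color columns in first-appearance order: orange, white, amber, green; column 1 is orange.
Long rows with product=NY9, color=orange: 659 + 438 = 1097.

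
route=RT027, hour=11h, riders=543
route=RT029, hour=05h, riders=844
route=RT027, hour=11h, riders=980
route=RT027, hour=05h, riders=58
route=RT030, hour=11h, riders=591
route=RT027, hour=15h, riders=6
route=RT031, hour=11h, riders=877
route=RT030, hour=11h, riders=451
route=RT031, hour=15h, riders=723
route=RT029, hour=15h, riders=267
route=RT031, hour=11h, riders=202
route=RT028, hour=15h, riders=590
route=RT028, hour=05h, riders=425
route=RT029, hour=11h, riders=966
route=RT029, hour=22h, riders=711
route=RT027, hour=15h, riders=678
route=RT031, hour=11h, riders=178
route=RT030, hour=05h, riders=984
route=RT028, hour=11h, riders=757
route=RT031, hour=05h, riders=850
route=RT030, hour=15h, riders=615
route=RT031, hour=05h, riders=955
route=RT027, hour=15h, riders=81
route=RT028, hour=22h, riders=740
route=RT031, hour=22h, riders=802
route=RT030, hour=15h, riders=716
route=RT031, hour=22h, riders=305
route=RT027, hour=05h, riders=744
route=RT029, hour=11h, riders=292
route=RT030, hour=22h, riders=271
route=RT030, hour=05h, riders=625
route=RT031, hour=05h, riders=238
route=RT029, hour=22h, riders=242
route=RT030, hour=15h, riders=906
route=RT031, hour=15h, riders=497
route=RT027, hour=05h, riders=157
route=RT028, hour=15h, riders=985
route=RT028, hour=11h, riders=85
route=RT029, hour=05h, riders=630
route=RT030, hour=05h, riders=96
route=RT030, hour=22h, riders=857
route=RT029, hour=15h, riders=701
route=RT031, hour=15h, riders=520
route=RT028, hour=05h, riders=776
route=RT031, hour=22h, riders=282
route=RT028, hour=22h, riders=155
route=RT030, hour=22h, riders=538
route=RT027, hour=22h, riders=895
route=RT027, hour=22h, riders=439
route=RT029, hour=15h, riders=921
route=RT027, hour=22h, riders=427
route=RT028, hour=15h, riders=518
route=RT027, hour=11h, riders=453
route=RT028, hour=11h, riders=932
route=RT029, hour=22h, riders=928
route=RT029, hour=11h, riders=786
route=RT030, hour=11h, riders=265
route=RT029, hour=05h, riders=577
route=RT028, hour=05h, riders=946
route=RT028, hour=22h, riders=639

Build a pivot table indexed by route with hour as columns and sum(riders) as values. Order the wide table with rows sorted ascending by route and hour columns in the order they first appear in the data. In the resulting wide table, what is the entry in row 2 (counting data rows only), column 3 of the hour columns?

With rows sorted ascending by route, row 2 is route=RT028. hour columns in first-appearance order: 11h, 05h, 15h, 22h; column 3 is 15h.
Long rows with route=RT028, hour=15h: 590 + 985 + 518 = 2093.

2093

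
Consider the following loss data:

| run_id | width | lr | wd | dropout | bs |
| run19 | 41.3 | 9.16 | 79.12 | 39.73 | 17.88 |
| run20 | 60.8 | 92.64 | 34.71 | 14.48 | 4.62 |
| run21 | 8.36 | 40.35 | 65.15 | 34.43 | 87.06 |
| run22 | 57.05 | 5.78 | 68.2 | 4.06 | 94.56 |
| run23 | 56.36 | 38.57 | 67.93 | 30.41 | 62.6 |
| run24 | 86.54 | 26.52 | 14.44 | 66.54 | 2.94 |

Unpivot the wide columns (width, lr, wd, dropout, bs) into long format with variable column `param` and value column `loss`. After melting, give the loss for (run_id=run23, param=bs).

Unpivoting turns each (run_id, wide-column) pair into one long row.
The wide cell at row run23, column bs holds 62.6, so the long row (run23, bs) has loss=62.6.

62.6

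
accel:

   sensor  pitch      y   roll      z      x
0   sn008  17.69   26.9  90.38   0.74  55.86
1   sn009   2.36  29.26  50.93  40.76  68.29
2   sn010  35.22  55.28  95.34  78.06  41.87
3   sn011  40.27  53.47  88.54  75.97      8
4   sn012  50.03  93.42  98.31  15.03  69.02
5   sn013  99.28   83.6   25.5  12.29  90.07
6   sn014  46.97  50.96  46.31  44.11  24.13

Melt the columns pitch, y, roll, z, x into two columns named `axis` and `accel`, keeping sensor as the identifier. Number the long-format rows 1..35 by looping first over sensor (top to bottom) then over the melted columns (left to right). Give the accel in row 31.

35 rows total (7 × 5). Row 31: index ⌊(31-1)/5⌋ = 6 into sensor → sn014; (31-1) mod 5 = 0 into the melted columns → pitch.
So row 31 is (sn014, pitch, 46.97); accel = 46.97.

46.97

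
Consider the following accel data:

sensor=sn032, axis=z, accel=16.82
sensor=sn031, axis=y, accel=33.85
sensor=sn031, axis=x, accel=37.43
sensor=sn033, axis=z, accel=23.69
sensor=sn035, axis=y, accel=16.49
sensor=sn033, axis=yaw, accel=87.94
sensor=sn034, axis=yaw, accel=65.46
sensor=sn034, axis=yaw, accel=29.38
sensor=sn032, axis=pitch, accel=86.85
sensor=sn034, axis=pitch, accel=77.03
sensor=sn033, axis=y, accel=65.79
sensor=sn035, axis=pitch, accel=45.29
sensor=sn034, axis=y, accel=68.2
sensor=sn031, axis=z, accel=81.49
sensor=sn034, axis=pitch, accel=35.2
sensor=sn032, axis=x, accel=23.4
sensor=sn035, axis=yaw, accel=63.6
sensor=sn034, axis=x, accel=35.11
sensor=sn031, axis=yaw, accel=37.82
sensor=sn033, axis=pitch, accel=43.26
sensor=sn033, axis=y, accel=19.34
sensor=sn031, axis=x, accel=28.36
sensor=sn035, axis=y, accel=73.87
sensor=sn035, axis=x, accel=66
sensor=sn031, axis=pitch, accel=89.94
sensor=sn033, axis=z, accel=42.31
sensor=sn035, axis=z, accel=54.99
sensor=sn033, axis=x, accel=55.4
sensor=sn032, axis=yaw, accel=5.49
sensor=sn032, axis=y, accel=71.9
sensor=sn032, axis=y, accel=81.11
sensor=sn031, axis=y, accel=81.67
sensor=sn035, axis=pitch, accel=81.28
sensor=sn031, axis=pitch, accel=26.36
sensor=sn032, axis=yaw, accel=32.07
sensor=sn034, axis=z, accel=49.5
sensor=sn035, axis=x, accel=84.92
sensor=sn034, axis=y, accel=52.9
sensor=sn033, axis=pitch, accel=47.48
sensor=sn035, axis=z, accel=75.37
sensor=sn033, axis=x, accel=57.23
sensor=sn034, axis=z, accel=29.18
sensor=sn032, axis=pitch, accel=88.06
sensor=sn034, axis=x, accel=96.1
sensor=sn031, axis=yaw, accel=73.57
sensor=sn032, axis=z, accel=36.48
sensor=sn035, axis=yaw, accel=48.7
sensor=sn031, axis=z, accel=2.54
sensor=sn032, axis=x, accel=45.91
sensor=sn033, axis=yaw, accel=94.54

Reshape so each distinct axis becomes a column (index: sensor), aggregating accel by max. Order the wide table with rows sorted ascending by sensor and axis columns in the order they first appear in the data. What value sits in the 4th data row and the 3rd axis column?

96.1

With rows sorted ascending by sensor, row 4 is sensor=sn034. axis columns in first-appearance order: z, y, x, yaw, pitch; column 3 is x.
Long rows with sensor=sn034, axis=x: max(35.11, 96.1) = 96.1.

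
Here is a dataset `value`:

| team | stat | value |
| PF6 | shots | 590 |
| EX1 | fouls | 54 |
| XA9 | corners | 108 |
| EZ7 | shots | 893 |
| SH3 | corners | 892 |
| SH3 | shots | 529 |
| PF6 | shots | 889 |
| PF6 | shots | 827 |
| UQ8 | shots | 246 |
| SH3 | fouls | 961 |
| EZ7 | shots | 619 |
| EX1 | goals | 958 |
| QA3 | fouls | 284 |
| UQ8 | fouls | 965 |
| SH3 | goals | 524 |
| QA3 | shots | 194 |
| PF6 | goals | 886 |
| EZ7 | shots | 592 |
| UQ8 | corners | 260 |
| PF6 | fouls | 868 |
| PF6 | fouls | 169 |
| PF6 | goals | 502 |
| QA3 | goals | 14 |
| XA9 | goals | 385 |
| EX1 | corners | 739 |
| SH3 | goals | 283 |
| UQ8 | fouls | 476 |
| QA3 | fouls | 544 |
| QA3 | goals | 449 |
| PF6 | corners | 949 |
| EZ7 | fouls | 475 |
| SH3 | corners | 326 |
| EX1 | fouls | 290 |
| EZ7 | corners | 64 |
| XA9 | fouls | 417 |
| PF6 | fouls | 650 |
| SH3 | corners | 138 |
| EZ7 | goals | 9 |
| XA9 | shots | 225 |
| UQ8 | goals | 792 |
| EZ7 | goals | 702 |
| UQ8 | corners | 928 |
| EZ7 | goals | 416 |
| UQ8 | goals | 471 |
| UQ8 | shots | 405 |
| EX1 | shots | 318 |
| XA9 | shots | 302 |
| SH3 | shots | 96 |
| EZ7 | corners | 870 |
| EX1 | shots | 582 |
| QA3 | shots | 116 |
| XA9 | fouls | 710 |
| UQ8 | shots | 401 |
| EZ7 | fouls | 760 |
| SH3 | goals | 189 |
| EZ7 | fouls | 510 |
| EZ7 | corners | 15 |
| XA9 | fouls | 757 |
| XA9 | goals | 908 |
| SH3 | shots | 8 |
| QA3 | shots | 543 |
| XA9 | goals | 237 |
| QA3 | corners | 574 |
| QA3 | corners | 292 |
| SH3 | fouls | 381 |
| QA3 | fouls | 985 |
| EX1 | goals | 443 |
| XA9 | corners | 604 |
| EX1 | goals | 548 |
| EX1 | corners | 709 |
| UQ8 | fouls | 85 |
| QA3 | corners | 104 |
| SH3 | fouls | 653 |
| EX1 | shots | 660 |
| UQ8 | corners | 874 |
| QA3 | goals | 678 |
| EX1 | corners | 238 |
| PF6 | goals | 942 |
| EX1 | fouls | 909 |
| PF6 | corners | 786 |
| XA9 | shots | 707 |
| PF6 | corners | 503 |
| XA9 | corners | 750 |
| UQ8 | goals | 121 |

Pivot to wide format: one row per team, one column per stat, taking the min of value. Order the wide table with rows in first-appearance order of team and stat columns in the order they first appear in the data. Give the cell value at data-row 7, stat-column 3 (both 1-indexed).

104

With rows in first-appearance order of team, row 7 is team=QA3. stat columns in first-appearance order: shots, fouls, corners, goals; column 3 is corners.
Long rows with team=QA3, stat=corners: min(574, 292, 104) = 104.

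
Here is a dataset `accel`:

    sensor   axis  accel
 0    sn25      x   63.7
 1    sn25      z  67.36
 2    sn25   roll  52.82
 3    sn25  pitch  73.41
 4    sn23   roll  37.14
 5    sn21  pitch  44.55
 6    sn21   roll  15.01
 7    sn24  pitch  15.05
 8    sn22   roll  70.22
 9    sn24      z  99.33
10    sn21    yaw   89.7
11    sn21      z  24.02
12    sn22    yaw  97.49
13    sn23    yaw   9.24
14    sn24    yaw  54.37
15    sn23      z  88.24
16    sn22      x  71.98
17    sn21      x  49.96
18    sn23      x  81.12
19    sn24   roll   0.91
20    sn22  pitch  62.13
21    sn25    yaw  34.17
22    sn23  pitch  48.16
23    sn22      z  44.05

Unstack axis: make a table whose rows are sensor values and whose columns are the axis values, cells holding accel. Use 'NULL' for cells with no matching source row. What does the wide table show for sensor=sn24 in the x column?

No long-format row has sensor=sn24 and axis=x, so the cell is NULL.

NULL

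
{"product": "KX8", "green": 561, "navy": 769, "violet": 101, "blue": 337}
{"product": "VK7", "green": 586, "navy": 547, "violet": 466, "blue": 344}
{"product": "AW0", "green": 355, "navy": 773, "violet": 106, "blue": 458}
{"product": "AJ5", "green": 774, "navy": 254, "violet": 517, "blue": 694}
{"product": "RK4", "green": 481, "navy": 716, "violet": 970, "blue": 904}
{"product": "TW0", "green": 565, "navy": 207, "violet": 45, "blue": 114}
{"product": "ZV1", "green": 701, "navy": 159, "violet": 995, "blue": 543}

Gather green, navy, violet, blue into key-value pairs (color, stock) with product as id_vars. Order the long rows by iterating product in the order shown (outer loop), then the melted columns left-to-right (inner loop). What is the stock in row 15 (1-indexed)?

517

28 rows total (7 × 4). Row 15: index ⌊(15-1)/4⌋ = 3 into product → AJ5; (15-1) mod 4 = 2 into the melted columns → violet.
So row 15 is (AJ5, violet, 517); stock = 517.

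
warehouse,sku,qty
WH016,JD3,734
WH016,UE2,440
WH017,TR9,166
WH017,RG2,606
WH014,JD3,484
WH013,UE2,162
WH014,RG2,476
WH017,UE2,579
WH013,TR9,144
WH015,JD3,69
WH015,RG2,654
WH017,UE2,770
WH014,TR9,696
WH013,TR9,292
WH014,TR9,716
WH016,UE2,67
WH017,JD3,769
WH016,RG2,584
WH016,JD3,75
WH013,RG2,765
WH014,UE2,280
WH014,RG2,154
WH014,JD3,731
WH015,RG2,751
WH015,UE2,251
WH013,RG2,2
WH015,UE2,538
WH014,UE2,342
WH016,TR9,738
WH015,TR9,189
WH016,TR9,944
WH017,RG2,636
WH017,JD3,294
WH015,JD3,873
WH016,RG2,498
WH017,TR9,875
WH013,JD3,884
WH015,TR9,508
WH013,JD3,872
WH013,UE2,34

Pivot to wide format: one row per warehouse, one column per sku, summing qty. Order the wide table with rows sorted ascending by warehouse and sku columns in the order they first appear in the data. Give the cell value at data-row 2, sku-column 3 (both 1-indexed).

With rows sorted ascending by warehouse, row 2 is warehouse=WH014. sku columns in first-appearance order: JD3, UE2, TR9, RG2; column 3 is TR9.
Long rows with warehouse=WH014, sku=TR9: 696 + 716 = 1412.

1412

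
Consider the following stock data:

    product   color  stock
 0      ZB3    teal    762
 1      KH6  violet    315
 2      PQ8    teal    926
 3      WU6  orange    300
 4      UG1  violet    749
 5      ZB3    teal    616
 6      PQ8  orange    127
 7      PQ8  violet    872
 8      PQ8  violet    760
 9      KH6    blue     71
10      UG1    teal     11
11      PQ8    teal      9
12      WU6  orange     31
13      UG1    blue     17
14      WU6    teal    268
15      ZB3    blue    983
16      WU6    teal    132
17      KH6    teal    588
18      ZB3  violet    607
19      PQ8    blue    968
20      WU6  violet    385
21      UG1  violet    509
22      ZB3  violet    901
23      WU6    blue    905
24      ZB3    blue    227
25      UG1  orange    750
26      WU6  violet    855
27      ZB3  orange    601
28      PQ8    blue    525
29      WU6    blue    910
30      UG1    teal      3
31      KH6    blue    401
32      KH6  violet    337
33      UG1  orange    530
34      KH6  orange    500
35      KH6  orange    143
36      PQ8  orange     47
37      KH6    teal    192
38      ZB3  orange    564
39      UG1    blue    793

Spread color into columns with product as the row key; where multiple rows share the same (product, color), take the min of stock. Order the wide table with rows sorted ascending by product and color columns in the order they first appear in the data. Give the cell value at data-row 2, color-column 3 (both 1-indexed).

47

With rows sorted ascending by product, row 2 is product=PQ8. color columns in first-appearance order: teal, violet, orange, blue; column 3 is orange.
Long rows with product=PQ8, color=orange: min(127, 47) = 47.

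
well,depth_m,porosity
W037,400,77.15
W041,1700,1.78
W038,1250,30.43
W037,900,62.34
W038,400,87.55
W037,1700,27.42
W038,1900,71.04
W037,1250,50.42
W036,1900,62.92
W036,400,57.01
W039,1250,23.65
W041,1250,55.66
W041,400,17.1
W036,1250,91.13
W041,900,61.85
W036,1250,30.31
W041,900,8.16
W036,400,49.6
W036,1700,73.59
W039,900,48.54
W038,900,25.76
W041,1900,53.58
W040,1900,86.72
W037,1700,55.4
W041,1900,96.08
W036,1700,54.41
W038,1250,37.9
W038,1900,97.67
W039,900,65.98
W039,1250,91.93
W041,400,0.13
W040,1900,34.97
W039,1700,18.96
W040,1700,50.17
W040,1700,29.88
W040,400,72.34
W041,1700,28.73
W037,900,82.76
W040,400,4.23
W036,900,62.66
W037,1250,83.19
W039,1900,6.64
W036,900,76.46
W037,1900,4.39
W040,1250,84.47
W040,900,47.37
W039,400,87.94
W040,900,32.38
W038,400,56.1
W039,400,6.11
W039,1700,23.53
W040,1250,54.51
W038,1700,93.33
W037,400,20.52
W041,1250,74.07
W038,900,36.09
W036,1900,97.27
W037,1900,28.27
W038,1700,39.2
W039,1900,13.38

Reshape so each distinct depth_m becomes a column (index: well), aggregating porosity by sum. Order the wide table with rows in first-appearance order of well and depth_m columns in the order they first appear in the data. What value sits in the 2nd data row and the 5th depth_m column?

149.66

With rows in first-appearance order of well, row 2 is well=W041. depth_m columns in first-appearance order: 400, 1700, 1250, 900, 1900; column 5 is 1900.
Long rows with well=W041, depth_m=1900: 53.58 + 96.08 = 149.66.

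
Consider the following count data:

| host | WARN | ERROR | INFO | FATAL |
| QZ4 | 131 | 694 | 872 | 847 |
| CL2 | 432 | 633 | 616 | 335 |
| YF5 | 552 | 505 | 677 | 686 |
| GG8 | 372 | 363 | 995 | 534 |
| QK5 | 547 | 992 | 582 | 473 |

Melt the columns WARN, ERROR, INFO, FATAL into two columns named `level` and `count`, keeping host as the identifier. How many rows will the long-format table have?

20

5 host values × 4 melted columns = 20 rows.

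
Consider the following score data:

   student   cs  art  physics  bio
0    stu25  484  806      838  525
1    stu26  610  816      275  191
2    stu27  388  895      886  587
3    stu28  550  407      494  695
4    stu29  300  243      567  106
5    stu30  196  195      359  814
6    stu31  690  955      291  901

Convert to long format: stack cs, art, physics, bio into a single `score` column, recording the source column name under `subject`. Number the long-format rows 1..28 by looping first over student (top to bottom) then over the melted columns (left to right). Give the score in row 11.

28 rows total (7 × 4). Row 11: index ⌊(11-1)/4⌋ = 2 into student → stu27; (11-1) mod 4 = 2 into the melted columns → physics.
So row 11 is (stu27, physics, 886); score = 886.

886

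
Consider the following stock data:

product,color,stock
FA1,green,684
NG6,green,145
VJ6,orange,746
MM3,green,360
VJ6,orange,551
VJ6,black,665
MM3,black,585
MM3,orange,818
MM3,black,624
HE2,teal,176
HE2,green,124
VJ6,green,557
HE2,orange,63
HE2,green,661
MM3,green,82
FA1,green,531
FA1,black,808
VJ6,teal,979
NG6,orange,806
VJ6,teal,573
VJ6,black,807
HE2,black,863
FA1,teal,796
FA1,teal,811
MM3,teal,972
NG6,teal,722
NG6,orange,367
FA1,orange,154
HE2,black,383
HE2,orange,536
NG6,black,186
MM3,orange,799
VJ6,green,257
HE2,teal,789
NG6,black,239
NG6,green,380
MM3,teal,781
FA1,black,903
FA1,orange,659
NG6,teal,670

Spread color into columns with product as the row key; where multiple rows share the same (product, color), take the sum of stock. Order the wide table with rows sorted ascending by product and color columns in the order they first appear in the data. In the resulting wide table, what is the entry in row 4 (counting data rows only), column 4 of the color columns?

With rows sorted ascending by product, row 4 is product=NG6. color columns in first-appearance order: green, orange, black, teal; column 4 is teal.
Long rows with product=NG6, color=teal: 722 + 670 = 1392.

1392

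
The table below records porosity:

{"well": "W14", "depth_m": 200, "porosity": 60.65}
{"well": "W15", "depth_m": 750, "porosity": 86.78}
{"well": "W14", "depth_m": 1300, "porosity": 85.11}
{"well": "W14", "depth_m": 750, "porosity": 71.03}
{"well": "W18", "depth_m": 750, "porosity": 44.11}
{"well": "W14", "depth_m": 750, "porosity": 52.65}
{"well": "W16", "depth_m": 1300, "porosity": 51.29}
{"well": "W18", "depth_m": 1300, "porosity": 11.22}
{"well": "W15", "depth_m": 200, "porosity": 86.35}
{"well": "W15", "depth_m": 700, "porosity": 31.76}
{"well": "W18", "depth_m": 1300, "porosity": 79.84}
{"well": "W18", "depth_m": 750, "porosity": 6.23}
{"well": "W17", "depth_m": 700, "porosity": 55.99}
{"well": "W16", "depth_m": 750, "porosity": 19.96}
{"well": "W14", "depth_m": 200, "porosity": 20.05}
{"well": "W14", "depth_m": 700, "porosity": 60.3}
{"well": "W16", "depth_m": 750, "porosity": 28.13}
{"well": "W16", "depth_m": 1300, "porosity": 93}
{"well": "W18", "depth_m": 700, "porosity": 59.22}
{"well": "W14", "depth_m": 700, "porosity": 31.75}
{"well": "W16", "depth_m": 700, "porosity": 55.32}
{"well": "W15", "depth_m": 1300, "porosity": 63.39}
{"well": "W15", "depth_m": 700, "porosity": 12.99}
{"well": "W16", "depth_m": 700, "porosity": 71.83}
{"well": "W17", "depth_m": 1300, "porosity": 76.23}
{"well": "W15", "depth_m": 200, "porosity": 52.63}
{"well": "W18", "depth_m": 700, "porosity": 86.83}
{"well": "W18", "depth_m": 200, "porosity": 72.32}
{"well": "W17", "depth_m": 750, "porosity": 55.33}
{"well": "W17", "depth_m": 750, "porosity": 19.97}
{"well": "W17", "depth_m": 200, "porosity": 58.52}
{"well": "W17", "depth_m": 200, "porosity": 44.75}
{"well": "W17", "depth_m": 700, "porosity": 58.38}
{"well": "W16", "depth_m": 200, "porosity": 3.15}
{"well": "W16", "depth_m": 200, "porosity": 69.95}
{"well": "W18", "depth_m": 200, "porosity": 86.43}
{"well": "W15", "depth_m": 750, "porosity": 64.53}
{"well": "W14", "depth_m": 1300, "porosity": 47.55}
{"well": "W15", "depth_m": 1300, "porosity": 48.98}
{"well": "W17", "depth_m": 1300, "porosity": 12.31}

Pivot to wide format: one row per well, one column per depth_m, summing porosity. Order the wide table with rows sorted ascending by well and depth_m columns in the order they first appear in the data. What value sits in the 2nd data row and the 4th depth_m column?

44.75

With rows sorted ascending by well, row 2 is well=W15. depth_m columns in first-appearance order: 200, 750, 1300, 700; column 4 is 700.
Long rows with well=W15, depth_m=700: 31.76 + 12.99 = 44.75.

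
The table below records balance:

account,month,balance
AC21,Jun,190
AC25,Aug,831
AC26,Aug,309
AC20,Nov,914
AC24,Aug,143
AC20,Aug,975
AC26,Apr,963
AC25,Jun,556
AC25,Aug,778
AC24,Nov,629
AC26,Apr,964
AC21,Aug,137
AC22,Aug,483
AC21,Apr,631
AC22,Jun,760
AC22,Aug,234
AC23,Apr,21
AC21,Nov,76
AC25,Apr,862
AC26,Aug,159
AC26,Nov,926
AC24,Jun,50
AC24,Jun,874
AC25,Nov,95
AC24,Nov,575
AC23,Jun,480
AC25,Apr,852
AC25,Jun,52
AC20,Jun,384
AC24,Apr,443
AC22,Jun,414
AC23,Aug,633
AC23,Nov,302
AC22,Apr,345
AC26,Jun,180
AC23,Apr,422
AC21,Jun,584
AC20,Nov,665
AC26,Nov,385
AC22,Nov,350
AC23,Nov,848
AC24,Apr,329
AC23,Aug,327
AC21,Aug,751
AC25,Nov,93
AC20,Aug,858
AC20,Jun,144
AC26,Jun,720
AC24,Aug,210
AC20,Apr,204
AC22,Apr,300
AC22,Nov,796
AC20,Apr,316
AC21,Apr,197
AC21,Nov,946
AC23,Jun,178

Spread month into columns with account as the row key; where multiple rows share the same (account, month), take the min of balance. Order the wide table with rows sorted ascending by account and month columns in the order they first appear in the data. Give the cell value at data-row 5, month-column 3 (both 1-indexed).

575

With rows sorted ascending by account, row 5 is account=AC24. month columns in first-appearance order: Jun, Aug, Nov, Apr; column 3 is Nov.
Long rows with account=AC24, month=Nov: min(629, 575) = 575.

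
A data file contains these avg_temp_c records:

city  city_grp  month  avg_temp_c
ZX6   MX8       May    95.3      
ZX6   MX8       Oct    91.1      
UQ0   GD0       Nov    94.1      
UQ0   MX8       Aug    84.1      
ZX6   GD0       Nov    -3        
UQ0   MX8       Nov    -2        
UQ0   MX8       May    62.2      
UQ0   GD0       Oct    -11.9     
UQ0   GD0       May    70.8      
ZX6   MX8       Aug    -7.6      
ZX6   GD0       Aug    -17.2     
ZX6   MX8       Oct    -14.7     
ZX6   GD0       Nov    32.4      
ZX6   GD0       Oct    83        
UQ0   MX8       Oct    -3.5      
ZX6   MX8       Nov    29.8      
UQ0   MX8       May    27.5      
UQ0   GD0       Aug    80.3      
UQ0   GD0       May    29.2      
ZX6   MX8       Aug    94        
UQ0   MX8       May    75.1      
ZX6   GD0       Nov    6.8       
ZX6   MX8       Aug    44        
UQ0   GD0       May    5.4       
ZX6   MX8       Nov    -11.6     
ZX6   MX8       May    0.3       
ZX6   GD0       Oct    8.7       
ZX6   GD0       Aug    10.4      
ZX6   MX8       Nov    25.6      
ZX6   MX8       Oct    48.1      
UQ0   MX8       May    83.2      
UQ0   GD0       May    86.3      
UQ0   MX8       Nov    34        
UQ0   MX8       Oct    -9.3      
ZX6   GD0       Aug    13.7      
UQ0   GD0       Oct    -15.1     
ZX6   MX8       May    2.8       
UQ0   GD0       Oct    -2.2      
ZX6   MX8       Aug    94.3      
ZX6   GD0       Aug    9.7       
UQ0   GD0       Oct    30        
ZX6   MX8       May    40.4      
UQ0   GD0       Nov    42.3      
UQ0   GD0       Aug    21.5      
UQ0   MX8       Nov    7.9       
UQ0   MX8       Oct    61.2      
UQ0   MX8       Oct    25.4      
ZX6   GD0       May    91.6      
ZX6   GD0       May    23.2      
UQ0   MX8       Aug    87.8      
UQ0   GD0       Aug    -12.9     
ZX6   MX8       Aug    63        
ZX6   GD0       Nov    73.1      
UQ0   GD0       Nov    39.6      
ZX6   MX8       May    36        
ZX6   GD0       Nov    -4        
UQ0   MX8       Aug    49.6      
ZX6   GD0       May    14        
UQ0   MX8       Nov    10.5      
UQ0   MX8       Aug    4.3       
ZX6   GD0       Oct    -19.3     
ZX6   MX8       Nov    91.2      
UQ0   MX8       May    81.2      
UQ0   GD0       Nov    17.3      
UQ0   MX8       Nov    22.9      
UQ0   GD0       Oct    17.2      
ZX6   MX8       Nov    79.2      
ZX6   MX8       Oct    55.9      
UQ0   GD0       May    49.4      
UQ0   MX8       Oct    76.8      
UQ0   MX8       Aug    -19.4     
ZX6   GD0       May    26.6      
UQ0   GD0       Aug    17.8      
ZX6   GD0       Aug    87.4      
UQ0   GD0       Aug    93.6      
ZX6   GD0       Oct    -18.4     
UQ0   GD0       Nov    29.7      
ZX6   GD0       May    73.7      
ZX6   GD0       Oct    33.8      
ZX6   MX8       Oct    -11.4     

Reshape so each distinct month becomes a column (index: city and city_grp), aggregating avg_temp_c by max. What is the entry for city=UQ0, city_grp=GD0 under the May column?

Rows with city=UQ0, city_grp=GD0 and month=May: avg_temp_c values are 70.8, 29.2, 5.4, 86.3, 49.4.
max(70.8, 29.2, 5.4, 86.3, 49.4) = 86.3.

86.3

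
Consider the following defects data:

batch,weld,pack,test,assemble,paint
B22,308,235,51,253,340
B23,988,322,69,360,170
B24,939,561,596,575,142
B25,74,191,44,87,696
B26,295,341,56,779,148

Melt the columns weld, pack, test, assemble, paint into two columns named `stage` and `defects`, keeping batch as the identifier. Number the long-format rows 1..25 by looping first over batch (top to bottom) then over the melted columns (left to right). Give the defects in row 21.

25 rows total (5 × 5). Row 21: index ⌊(21-1)/5⌋ = 4 into batch → B26; (21-1) mod 5 = 0 into the melted columns → weld.
So row 21 is (B26, weld, 295); defects = 295.

295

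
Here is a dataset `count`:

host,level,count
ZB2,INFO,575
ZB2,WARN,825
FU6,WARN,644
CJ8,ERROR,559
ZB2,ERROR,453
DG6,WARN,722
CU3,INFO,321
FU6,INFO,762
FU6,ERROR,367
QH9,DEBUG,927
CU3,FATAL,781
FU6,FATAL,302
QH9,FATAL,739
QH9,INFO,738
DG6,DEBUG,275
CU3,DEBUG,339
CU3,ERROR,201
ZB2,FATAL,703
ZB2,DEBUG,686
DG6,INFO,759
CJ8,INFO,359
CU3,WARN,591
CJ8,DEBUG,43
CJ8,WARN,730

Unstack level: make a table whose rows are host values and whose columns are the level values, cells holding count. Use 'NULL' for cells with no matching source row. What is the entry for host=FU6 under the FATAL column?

The long row with host=FU6, level=FATAL has count=302.

302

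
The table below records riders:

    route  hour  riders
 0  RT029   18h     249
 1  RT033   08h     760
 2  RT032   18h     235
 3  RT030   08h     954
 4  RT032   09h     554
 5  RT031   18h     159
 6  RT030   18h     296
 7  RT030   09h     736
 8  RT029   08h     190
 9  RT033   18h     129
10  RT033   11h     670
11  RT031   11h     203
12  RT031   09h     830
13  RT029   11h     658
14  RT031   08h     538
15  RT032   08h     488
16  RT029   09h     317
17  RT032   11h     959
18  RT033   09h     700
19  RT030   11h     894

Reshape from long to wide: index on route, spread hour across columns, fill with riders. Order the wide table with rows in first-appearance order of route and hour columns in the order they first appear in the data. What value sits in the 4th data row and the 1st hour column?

296

With rows in first-appearance order of route, row 4 is route=RT030. hour columns in first-appearance order: 18h, 08h, 09h, 11h; column 1 is 18h.
Long rows with route=RT030, hour=18h: riders = 296.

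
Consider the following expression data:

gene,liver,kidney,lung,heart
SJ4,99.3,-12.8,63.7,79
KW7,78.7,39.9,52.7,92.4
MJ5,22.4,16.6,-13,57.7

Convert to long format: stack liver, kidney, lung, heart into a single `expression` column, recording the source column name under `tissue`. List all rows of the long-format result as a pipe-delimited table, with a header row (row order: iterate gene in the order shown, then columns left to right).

Each (gene, column) pair becomes one row: 3 × 4 = 12 rows.
For example, (SJ4, liver) → expression=99.3.

| gene | tissue | expression |
| SJ4 | liver | 99.3 |
| SJ4 | kidney | -12.8 |
| SJ4 | lung | 63.7 |
| SJ4 | heart | 79 |
| KW7 | liver | 78.7 |
| KW7 | kidney | 39.9 |
| KW7 | lung | 52.7 |
| KW7 | heart | 92.4 |
| MJ5 | liver | 22.4 |
| MJ5 | kidney | 16.6 |
| MJ5 | lung | -13 |
| MJ5 | heart | 57.7 |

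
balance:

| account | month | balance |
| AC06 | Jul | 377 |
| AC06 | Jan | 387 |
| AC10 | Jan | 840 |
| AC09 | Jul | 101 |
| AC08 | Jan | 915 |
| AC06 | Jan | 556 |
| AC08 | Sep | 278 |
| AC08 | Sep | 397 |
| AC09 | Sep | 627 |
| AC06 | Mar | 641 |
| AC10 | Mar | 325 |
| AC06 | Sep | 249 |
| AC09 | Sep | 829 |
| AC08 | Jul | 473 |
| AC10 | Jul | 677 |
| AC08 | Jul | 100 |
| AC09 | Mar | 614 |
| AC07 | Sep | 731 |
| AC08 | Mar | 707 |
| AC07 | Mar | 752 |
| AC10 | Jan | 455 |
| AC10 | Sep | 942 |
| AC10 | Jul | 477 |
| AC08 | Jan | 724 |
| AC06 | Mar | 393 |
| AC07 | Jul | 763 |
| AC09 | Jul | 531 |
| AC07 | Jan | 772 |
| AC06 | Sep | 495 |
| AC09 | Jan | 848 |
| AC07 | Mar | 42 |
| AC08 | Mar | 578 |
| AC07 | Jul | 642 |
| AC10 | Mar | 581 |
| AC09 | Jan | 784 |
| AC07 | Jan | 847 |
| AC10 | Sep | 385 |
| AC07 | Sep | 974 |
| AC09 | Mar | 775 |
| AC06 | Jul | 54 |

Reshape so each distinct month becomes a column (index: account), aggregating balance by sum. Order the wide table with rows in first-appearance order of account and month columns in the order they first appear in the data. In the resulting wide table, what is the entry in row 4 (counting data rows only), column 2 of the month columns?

1639

With rows in first-appearance order of account, row 4 is account=AC08. month columns in first-appearance order: Jul, Jan, Sep, Mar; column 2 is Jan.
Long rows with account=AC08, month=Jan: 915 + 724 = 1639.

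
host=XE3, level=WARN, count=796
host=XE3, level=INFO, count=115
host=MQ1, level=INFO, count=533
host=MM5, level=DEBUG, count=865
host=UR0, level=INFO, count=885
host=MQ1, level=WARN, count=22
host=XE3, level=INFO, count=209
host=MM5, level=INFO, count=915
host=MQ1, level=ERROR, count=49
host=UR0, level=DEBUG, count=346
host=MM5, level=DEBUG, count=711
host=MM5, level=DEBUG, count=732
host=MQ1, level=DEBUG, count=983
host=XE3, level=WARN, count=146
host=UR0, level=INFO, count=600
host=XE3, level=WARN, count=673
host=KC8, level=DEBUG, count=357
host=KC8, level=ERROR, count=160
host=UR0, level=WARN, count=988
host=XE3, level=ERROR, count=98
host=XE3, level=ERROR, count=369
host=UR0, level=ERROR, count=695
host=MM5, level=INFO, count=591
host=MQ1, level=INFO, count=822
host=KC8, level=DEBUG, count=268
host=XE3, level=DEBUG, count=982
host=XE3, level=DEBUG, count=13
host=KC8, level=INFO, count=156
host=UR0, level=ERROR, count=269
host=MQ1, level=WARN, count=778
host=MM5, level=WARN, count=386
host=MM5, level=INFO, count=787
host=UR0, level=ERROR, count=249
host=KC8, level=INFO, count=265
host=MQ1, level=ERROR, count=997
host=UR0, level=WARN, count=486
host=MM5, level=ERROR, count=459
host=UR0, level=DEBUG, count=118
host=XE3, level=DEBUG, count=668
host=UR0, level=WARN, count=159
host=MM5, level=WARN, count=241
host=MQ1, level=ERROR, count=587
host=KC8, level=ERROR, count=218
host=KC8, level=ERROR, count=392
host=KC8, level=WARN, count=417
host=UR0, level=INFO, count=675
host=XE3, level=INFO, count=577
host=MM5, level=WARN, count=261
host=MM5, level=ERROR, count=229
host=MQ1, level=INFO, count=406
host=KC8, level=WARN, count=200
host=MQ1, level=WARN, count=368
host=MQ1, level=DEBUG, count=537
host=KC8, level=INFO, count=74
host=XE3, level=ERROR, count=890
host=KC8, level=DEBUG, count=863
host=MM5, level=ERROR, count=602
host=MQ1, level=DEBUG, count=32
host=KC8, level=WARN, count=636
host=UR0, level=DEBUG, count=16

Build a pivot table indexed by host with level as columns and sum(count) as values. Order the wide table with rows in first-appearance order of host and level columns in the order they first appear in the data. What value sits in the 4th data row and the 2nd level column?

With rows in first-appearance order of host, row 4 is host=UR0. level columns in first-appearance order: WARN, INFO, DEBUG, ERROR; column 2 is INFO.
Long rows with host=UR0, level=INFO: 885 + 600 + 675 = 2160.

2160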